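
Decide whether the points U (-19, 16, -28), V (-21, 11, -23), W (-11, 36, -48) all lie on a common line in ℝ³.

UV = (-2, -5, 5), UW = (8, 20, -20).
UV × UW = (0, 0, 0).
The cross product vanishes, so the three points are collinear.

Yes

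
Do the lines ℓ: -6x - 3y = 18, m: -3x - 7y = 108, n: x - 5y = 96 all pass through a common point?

Yes

The three lines meet at one point iff the augmented coefficient matrix [aᵢ bᵢ cᵢ] has rank < 3, i.e. its determinant vanishes.
Here the determinant is 0.
It vanishes, so the lines are concurrent at (6, -18).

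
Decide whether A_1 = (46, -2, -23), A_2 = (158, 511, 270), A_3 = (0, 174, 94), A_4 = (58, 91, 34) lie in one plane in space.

The four points are coplanar iff the 3×3 determinant with rows A_1A_2, A_1A_3, A_1A_4 is zero.
Rows: (112, 513, 293), (-46, 176, 117), (12, 93, 57).
Expanding along the first row: (112)(-849) − (513)(-4026) + (293)(-6390) = 97980.
Nonzero ⇒ not coplanar.

No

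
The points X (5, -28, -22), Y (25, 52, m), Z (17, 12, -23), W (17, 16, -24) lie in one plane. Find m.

Coplanarity ⇔ det[XY; XZ; XW] = 0.
Expanding, this is linear in m: (48)m + (1296) = 0.
So m = -27.

-27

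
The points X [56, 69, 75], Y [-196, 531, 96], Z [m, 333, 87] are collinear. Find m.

Collinearity requires XY × XZ = 0; each component is linear in m.
The y-component gives (21)m + (1848) = 0, so m = -88.
The remaining components then also vanish.

-88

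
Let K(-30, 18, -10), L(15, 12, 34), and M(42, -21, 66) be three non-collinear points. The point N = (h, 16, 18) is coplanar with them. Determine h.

-1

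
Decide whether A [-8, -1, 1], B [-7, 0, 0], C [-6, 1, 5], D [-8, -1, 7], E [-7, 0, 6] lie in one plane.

Yes

The plane through A, B, C has normal n = AB × AC = (6, -6, 0) and equation n·P = -42.
Checking the remaining points: n·D = -42, n·E = -42.
All equal -42, so all 5 points lie in one plane.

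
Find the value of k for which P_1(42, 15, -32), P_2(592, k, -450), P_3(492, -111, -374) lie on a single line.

Collinearity requires P_1P_2 × P_1P_3 = 0; each component is linear in k.
The x-component gives (-342)k + (-47538) = 0, so k = -139.
The remaining components then also vanish.

-139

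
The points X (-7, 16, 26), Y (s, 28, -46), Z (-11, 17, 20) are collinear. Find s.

-55

Direction XZ = (-4, 1, -6). From the y-coordinate of Y, the parameter along the line is τ = (28 − 16)/1 = 12.
Then s = (-7) + 12·(-4) = -55.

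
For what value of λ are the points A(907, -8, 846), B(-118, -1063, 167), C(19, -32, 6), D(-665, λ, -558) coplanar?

The points are coplanar iff AB · (AC × AD) = 0.
Expanding, this is linear in λ: (-258048)λ + (-88768512) = 0.
So λ = -344.

-344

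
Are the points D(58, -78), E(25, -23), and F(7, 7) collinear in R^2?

DE = (-33, 55), DF = (-51, 85).
Checking proportionality: DF = 17/11·DE, so the vectors are parallel and the points are collinear.

Yes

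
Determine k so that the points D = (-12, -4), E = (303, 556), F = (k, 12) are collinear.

-3

Collinearity: (F − D) must be parallel to (E − D) = (315, 560).
Cross-multiplying the components: (k − (-12))·(560) = (16)·(315).
Solving gives k = -3.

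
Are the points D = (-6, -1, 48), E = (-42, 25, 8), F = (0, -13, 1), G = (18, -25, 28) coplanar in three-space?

Yes

A normal to the plane through D, E, F is n = DE × DF = (-1702, -1932, 276).
The plane has equation n·P = 25392. For G: n·G = 25392.
Equal, so G lies in the plane and all four are coplanar.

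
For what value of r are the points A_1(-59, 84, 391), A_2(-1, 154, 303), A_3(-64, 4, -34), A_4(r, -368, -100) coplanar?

The points are coplanar iff A_1A_2 · (A_1A_3 × A_1A_4) = 0.
Expanding, this is linear in r: (-36790)r + (-11404900) = 0.
So r = -310.

-310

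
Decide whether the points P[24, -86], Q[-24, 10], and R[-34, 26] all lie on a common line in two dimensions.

No

PQ = (-48, 96), PR = (-58, 112).
det[PQ; PR] = (-48)(112) − (96)(-58) = 192.
The determinant is nonzero, so they are not collinear.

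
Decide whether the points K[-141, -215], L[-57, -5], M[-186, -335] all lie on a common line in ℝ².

KL = (84, 210), KM = (-45, -120).
Twice the signed area of △KLM is (84)(-120) − (210)(-45) = -630.
The area is nonzero, so the three points are not collinear.

No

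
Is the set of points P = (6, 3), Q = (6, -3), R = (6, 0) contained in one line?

PQ = (0, -6), PR = (0, -3).
Checking proportionality: PR = 1/2·PQ, so the vectors are parallel and the points are collinear.

Yes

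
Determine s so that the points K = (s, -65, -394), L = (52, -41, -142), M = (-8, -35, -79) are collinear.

Collinearity requires KL × KM = 0; each component is linear in s.
The y-component gives (63)s + (-18396) = 0, so s = 292.
The remaining components then also vanish.

292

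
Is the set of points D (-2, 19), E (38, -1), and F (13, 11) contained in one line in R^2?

DE = (40, -20), DF = (15, -8).
det[DE; DF] = (40)(-8) − (-20)(15) = -20.
The determinant is nonzero, so they are not collinear.

No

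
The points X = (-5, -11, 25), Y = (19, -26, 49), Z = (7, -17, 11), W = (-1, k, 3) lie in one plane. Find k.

-12

Normal to plane XYZ: n = (354, 624, 36); plane equation n·P = -7734.
Requiring n·W = -7734: (624)k + (-246) = -7734.
So k = -12.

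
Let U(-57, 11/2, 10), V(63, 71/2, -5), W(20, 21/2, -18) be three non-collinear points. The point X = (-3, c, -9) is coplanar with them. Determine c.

19/2

Coplanarity requires UV · (UW × UX) = 0.
UV = (120, 30, -15), UW = (77, 5, -28); the triple product is linear in c with coefficient 2205 and constant term -41895/2.
Setting it to zero: c = 19/2.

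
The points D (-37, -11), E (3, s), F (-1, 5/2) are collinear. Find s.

Collinearity: (E − D) must be parallel to (F − D) = (36, 27/2).
Cross-multiplying the components: (s − (-11))·(36) = (40)·(27/2).
Solving gives s = 4.

4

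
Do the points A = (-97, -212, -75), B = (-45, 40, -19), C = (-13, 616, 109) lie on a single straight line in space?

AB = (52, 252, 56), AC = (84, 828, 184).
Comparing components 3 and 1: (56)(84) − (52)(184) = -4864 ≠ 0, so AB and AC are not parallel and the points are not collinear.

No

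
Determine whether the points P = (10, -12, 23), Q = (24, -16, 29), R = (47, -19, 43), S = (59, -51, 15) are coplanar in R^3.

Yes

With P as base: PQ = (14, -4, 6), PR = (37, -7, 20), PS = (49, -39, -8).
PR × PS = (836, 1276, -1100).
PQ · (PR × PS) = 0.
The scalar triple product vanishes, so the four points are coplanar.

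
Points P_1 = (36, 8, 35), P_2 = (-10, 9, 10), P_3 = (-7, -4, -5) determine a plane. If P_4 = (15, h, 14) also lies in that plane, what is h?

1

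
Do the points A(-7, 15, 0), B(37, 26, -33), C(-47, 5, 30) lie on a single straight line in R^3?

AB = (44, 11, -33), AC = (-40, -10, 30).
Each component of AC is -10/11 times the corresponding component of AB, so AC = -10/11·AB and the points are collinear.

Yes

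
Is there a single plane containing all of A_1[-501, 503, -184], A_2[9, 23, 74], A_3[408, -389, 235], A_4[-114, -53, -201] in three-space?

The four points are coplanar iff the 3×3 determinant with rows A_1A_2, A_1A_3, A_1A_4 is zero.
Rows: (510, -480, 258), (909, -892, 419), (387, -556, -17).
Expanding along the first row: (510)(248128) − (-480)(-177606) + (258)(-160200) = -37200.
Nonzero ⇒ not coplanar.

No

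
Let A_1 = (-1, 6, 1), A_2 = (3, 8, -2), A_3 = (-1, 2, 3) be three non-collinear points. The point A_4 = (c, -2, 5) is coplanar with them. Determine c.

-1

Coplanarity requires A_1A_2 · (A_1A_3 × A_1A_4) = 0.
A_1A_2 = (4, 2, -3), A_1A_3 = (0, -4, 2); the triple product is linear in c with coefficient -8 and constant term -8.
Setting it to zero: c = -1.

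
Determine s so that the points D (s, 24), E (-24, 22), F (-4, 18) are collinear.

The three points are collinear iff det[DE; DF] = 0.
This determinant is linear in s: (4)s + (136) = 0, so s = -34.

-34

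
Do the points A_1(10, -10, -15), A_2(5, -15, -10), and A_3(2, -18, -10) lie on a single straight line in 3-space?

A_1A_2 = (-5, -5, 5), A_1A_3 = (-8, -8, 5).
A_1A_2 × A_1A_3 = (15, -15, 0).
The cross product is nonzero, so the points do not lie on one line.

No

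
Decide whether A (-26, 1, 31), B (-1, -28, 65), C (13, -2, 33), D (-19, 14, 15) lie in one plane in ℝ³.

A normal to the plane through A, B, C is n = AB × AC = (44, 1276, 1056).
The plane has equation n·P = 32868. For D: n·D = 32868.
Equal, so D lies in the plane and all four are coplanar.

Yes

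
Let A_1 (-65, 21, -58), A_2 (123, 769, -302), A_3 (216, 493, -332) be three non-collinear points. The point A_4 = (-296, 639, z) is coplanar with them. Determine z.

26

The plane through A_1, A_2, A_3 has equation −89784x − 17052y − 121452z = 12522084.
Substituting A_4: (-121452)z + (15679836) = 12522084, so z = 26.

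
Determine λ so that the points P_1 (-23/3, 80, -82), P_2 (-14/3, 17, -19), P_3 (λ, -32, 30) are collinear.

-7/3

Collinearity requires P_1P_2 × P_1P_3 = 0; each component is linear in λ.
The y-component gives (63)λ + (147) = 0, so λ = -7/3.
The remaining components then also vanish.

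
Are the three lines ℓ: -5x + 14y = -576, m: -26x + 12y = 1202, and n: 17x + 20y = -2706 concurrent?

The three lines meet at one point iff the augmented coefficient matrix [aᵢ bᵢ cᵢ] has rank < 3, i.e. its determinant vanishes.
Here the determinant is 676.
Nonzero, so no common point exists.

No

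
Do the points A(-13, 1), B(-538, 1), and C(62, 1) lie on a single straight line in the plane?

AB = (-525, 0), AC = (75, 0).
det[AB; AC] = (-525)(0) − (0)(75) = 0.
The determinant is zero, so the points are collinear.

Yes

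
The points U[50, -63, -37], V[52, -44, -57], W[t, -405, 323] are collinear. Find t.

Direction UV = (2, 19, -20). From the y-coordinate of W, the parameter along the line is τ = (-405 − (-63))/19 = -18.
Then t = 50 + (-18)·(2) = 14.

14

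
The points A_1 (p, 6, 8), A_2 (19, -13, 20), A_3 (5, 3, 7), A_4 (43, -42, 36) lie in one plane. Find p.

Coplanarity ⇔ det[A_1A_2; A_1A_3; A_1A_4] = 0.
Expanding, this is linear in p: (121)p + (-363) = 0.
So p = 3.

3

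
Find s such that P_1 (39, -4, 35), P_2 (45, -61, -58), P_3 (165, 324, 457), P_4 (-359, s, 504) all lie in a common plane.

117

Coplanarity ⇔ det[P_1P_2; P_1P_3; P_1P_4] = 0.
Expanding, this is linear in s: (-14250)s + (1667250) = 0.
So s = 117.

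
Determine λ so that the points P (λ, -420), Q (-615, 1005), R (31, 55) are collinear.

The three points are collinear iff det[PQ; PR] = 0.
This determinant is linear in λ: (950)λ + (-336300) = 0, so λ = 354.

354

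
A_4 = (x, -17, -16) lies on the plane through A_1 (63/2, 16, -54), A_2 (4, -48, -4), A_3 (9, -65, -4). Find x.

Coplanarity requires A_1A_2 · (A_1A_3 × A_1A_4) = 0.
A_1A_2 = (-55/2, -64, 50), A_1A_3 = (-45/2, -81, 50); the triple product is linear in x with coefficient 850 and constant term -5100.
Setting it to zero: x = 6.

6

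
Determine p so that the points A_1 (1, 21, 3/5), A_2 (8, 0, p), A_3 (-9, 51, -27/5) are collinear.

24/5

Collinearity requires A_1A_2 × A_1A_3 = 0; each component is linear in p.
The x-component gives (-30)p + (144) = 0, so p = 24/5.
The remaining components then also vanish.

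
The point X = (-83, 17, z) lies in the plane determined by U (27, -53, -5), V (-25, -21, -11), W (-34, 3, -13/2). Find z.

Coplanarity requires UV · (UW × UX) = 0.
UV = (-52, 32, -6), UW = (-61, 56, -3/2); the triple product is linear in z with coefficient -960 and constant term -16320.
Setting it to zero: z = -17.

-17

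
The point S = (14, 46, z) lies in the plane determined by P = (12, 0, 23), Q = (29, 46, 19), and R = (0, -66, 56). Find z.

Coplanarity requires PQ · (PR × PS) = 0.
PQ = (17, 46, -4), PR = (-12, -66, 33); the triple product is linear in z with coefficient -570 and constant term -7980.
Setting it to zero: z = -14.

-14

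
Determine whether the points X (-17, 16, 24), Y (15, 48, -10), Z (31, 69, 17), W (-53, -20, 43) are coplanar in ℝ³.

No

A normal to the plane through X, Y, Z is n = XY × XZ = (1578, -1408, 160).
The plane has equation n·P = -45514. For W: n·W = -48594.
-48594 ≠ -45514, so W is off the plane.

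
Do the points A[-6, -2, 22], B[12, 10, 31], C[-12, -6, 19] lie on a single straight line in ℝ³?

AB = (18, 12, 9), AC = (-6, -4, -3).
Each component of AC is -1/3 times the corresponding component of AB, so AC = -1/3·AB and the points are collinear.

Yes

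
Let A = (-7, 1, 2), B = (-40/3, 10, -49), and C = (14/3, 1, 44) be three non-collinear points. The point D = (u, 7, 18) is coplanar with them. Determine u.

A normal to the plane is n = AB × AC = (378, -329, -105).
D lies in the plane iff n · AD = 0.
This gives (378)u + (-1008) = 0, so u = 8/3.

8/3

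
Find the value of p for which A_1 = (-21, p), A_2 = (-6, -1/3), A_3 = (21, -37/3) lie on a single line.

19/3

Collinearity: (A_1 − A_2) must be parallel to (A_3 − A_2) = (27, -12).
Cross-multiplying the components: (p − (-1/3))·(27) = (-15)·(-12).
Solving gives p = 19/3.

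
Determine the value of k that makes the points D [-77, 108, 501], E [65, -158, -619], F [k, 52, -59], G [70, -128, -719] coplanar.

-17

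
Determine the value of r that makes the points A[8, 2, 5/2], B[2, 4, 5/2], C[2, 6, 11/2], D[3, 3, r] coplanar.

Normal to plane ABC: n = (6, 18, -12); plane equation n·P = 54.
Requiring n·D = 54: (-12)r + (72) = 54.
So r = 3/2.

3/2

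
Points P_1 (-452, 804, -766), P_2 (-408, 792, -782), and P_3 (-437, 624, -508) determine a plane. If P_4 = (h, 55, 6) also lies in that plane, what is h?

The plane through P_1, P_2, P_3 has equation −5976x − 11592y − 7740z = -689976.
Substituting P_4: (-5976)h + (-684000) = -689976, so h = 1.

1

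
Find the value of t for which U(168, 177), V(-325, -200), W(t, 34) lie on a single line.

-19

Collinearity: (W − U) must be parallel to (V − U) = (-493, -377).
Cross-multiplying the components: (t − 168)·(-377) = (-143)·(-493).
Solving gives t = -19.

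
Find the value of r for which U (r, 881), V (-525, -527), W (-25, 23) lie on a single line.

Collinearity: (U − V) must be parallel to (W − V) = (500, 550).
Cross-multiplying the components: (r − (-525))·(550) = (1408)·(500).
Solving gives r = 755.

755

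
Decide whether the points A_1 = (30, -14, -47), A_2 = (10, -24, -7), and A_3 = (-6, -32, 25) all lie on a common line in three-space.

Yes

A_1A_2 = (-20, -10, 40), A_1A_3 = (-36, -18, 72).
A_1A_2 × A_1A_3 = (0, 0, 0).
The cross product vanishes, so the three points are collinear.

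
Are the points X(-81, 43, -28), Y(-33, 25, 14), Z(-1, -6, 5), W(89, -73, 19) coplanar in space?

Yes

The four points are coplanar iff the 3×3 determinant with rows XY, XZ, XW is zero.
Rows: (48, -18, 42), (80, -49, 33), (170, -116, 47).
Expanding along the first row: (48)(1525) − (-18)(-1850) + (42)(-950) = 0.
Zero determinant ⇒ coplanar.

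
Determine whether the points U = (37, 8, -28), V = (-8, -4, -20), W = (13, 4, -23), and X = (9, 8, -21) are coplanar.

The four points are coplanar iff the 3×3 determinant with rows UV, UW, UX is zero.
Rows: (-45, -12, 8), (-24, -4, 5), (-28, 0, 7).
Expanding along the first row: (-45)(-28) − (-12)(-28) + (8)(-112) = 28.
Nonzero ⇒ not coplanar.

No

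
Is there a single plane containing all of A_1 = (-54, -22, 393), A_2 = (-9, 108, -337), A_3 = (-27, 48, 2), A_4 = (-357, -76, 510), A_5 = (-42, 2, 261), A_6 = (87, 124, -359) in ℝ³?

No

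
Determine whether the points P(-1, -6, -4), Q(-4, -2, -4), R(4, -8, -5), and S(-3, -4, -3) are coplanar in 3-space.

No

The four points are coplanar iff the 3×3 determinant with rows PQ, PR, PS is zero.
Rows: (-3, 4, 0), (5, -2, -1), (-2, 2, 1).
Expanding along the first row: (-3)(0) − (4)(3) + (0)(6) = -12.
Nonzero ⇒ not coplanar.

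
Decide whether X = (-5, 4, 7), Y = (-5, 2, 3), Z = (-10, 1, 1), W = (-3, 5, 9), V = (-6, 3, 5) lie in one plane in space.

The plane through X, Y, Z has normal n = XY × XZ = (0, 20, -10) and equation n·P = 10.
Checking the remaining points: n·W = 10, n·V = 10.
All equal 10, so all 5 points lie in one plane.

Yes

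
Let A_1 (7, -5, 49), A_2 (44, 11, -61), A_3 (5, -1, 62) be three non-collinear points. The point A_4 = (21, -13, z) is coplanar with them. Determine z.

A normal to the plane is n = A_1A_2 × A_1A_3 = (648, -261, 180).
A_4 lies in the plane iff n · A_1A_4 = 0.
This gives (180)z + (2340) = 0, so z = -13.

-13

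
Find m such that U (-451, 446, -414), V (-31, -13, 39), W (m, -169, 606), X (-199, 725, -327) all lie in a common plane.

690

Coplanarity ⇔ det[UV; UW; UX] = 0.
Expanding, this is linear in m: (166320)m + (-114760800) = 0.
So m = 690.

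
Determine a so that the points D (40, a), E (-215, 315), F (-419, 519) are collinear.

60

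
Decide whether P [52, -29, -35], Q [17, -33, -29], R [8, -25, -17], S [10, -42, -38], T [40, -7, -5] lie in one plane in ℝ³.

No

The plane through P, Q, R has normal n = PQ × PR = (-96, 366, -316) and equation n·X = -4546.
Checking the remaining points: n·S = -4324, n·T = -4822.
Since n·S = -4324 ≠ -4546, S is off the plane and the points are not all coplanar.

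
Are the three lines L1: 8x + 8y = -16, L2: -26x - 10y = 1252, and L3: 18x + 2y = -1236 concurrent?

Yes

Intersecting L1 and L2: solving the 2×2 system gives (x, y) = (-77, 75).
Substitute into L3: (18)(-77) + (2)(75) = -1236.
This equals -1236, so (-77, 75) lies on all three lines and they are concurrent.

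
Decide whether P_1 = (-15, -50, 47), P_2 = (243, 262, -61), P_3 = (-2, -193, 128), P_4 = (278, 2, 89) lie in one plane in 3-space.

Yes

The four points are coplanar iff the 3×3 determinant with rows P_1P_2, P_1P_3, P_1P_4 is zero.
Rows: (258, 312, -108), (13, -143, 81), (293, 52, 42).
Expanding along the first row: (258)(-10218) − (312)(-23187) + (-108)(42575) = 0.
Zero determinant ⇒ coplanar.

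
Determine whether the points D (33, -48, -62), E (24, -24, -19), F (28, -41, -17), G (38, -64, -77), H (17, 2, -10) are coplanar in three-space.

The plane through D, E, F has normal n = DE × DF = (779, 190, 57) and equation n·P = 13053.
Checking the remaining points: n·G = 13053, n·H = 13053.
All equal 13053, so all 5 points lie in one plane.

Yes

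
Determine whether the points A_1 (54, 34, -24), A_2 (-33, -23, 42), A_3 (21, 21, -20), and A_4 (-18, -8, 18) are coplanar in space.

Yes

A normal to the plane through A_1, A_2, A_3 is n = A_1A_2 × A_1A_3 = (630, -1830, -750).
The plane has equation n·P = -10200. For A_4: n·A_4 = -10200.
Equal, so A_4 lies in the plane and all four are coplanar.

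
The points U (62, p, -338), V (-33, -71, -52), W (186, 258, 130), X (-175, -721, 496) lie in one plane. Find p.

311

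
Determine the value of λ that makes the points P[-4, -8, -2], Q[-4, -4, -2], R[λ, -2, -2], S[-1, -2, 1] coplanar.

-4

Normal to plane PQS: n = (12, 0, -12); plane equation n·X = -24.
Requiring n·R = -24: (12)λ + (24) = -24.
So λ = -4.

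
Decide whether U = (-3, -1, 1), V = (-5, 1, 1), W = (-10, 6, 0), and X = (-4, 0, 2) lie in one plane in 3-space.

Yes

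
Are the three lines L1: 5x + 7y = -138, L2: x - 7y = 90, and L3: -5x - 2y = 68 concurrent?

Intersecting L1 and L2: solving the 2×2 system gives (x, y) = (-8, -14).
Substitute into L3: (-5)(-8) + (-2)(-14) = 68.
This equals 68, so (-8, -14) lies on all three lines and they are concurrent.

Yes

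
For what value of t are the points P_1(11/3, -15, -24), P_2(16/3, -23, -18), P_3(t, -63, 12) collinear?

41/3

Direction P_1P_2 = (5/3, -8, 6). From the y-coordinate of P_3, the parameter along the line is τ = (-63 − (-15))/(-8) = 6.
Then t = 11/3 + 6·(5/3) = 41/3.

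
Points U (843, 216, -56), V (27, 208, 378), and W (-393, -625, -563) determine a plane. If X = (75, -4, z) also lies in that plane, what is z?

54

Coplanarity requires UV · (UW × UX) = 0.
UV = (-816, -8, 434), UW = (-1236, -841, -507); the triple product is linear in z with coefficient 676368 and constant term -36523872.
Setting it to zero: z = 54.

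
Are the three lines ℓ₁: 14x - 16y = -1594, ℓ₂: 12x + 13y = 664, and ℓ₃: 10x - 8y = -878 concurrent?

Intersecting ℓ₁ and ℓ₂: solving the 2×2 system gives (x, y) = (-27, 76).
Substitute into ℓ₃: (10)(-27) + (-8)(76) = -878.
This equals -878, so (-27, 76) lies on all three lines and they are concurrent.

Yes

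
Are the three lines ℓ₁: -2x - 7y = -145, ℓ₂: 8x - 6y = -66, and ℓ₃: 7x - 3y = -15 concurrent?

The three lines meet at one point iff the augmented coefficient matrix [aᵢ bᵢ cᵢ] has rank < 3, i.e. its determinant vanishes.
Here the determinant is 0.
It vanishes, so the lines are concurrent at (6, 19).

Yes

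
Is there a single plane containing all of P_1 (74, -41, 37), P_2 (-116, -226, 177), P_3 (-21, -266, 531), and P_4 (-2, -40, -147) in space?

A normal to the plane through P_1, P_2, P_3 is n = P_1P_2 × P_1P_3 = (-59890, 80560, 25175).
The plane has equation n·P = -6803345. For P_4: n·P_4 = -6803345.
Equal, so P_4 lies in the plane and all four are coplanar.

Yes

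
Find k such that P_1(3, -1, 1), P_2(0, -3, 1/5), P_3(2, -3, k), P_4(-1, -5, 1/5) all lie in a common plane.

Normal to plane P_1P_2P_4: n = (-8/5, 4/5, 4); plane equation n·P = -8/5.
Requiring n·P_3 = -8/5: (4)k + (-28/5) = -8/5.
So k = 1.

1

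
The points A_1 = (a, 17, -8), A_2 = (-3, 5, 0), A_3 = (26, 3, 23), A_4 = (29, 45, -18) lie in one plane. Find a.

Coplanarity ⇔ det[A_1A_2; A_1A_3; A_1A_4] = 0.
Expanding, this is linear in a: (884)a + (-2652) = 0.
So a = 3.

3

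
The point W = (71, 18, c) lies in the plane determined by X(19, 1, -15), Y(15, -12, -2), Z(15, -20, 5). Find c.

A normal to the plane is n = XY × XZ = (13, 28, 32).
W lies in the plane iff n · XW = 0.
This gives (32)c + (1632) = 0, so c = -51.

-51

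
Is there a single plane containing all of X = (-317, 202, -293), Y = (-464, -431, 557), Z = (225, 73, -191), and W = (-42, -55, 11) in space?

The four points are coplanar iff the 3×3 determinant with rows XY, XZ, XW is zero.
Rows: (-147, -633, 850), (542, -129, 102), (275, -257, 304).
Expanding along the first row: (-147)(-13002) − (-633)(136718) + (850)(-103819) = 207638.
Nonzero ⇒ not coplanar.

No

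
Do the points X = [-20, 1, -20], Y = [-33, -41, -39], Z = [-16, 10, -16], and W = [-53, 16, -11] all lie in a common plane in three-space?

The four points are coplanar iff the 3×3 determinant with rows XY, XZ, XW is zero.
Rows: (-13, -42, -19), (4, 9, 4), (-33, 15, 9).
Expanding along the first row: (-13)(21) − (-42)(168) + (-19)(357) = 0.
Zero determinant ⇒ coplanar.

Yes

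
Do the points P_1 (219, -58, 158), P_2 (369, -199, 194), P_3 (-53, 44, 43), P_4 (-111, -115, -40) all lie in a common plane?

With P_1 as base: P_1P_2 = (150, -141, 36), P_1P_3 = (-272, 102, -115), P_1P_4 = (-330, -57, -198).
P_1P_3 × P_1P_4 = (-26751, -15906, 49164).
P_1P_2 · (P_1P_3 × P_1P_4) = 0.
The scalar triple product vanishes, so the four points are coplanar.

Yes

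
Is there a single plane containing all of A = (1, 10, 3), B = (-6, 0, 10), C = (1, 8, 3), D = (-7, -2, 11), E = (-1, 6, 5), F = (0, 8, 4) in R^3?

The plane through A, B, C has normal n = AB × AC = (14, 0, 14) and equation n·P = 56.
Checking the remaining points: n·D = 56, n·E = 56, n·F = 56.
All equal 56, so all 6 points lie in one plane.

Yes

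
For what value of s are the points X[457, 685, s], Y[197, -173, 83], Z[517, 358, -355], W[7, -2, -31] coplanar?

Coplanarity ⇔ det[XY; XZ; XW] = 0.
Expanding, this is linear in s: (-155610)s + (-93521610) = 0.
So s = -601.

-601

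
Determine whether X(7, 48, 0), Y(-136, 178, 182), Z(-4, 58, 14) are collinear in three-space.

Yes

XY = (-143, 130, 182), XZ = (-11, 10, 14).
XY × XZ = (0, 0, 0).
The cross product vanishes, so the three points are collinear.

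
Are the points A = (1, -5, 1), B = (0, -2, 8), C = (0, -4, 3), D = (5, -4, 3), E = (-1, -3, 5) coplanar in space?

No

The plane through A, B, C has normal n = AB × AC = (-1, -5, 2) and equation n·P = 26.
Checking the remaining points: n·D = 21, n·E = 26.
Since n·D = 21 ≠ 26, D is off the plane and the points are not all coplanar.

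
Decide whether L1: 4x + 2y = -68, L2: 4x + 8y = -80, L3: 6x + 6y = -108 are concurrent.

Yes

Intersecting L1 and L2: solving the 2×2 system gives (x, y) = (-16, -2).
Substitute into L3: (6)(-16) + (6)(-2) = -108.
This equals -108, so (-16, -2) lies on all three lines and they are concurrent.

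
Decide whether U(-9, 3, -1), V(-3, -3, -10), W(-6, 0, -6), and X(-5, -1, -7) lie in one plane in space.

With U as base: UV = (6, -6, -9), UW = (3, -3, -5), UX = (4, -4, -6).
UW × UX = (-2, -2, 0).
UV · (UW × UX) = 0.
The scalar triple product vanishes, so the four points are coplanar.

Yes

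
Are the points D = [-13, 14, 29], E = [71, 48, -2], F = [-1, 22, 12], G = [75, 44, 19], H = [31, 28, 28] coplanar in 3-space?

Yes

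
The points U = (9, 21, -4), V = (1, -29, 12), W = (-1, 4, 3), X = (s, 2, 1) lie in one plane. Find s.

11

Normal to plane UVW: n = (-78, -104, -364); plane equation n·P = -1430.
Requiring n·X = -1430: (-78)s + (-572) = -1430.
So s = 11.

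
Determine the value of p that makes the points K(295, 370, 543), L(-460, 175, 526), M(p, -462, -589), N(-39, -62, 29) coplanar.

51

Normal to plane KLN: n = (92886, -382392, 261030); plane equation n·P = 27655620.
Requiring n·M = 27655620: (92886)p + (22918434) = 27655620.
So p = 51.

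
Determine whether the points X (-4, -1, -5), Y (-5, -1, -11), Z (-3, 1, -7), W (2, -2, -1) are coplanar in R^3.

With X as base: XY = (-1, 0, -6), XZ = (1, 2, -2), XW = (6, -1, 4).
XZ × XW = (6, -16, -13).
XY · (XZ × XW) = 72.
Since 72 ≠ 0, the four points are not coplanar.

No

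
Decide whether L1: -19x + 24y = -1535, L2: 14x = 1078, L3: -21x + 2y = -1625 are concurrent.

Intersecting L1 and L2: solving the 2×2 system gives (x, y) = (77, -3).
Substitute into L3: (-21)(77) + (2)(-3) = -1623.
But L3 requires -1625 ≠ -1623, so the three lines have no common point.

No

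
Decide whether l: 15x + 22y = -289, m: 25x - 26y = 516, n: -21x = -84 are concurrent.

Intersecting l and m: solving the 2×2 system gives (x, y) = (1919/470, -2993/188).
Substitute into n: (-21)(1919/470) + (0)(-2993/188) = -40299/470.
But n requires -84 ≠ -40299/470, so the three lines have no common point.

No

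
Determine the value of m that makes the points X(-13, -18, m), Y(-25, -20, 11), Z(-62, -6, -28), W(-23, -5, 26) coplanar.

29

The points are coplanar iff XY · (XZ × XW) = 0.
Expanding, this is linear in m: (583)m + (-16907) = 0.
So m = 29.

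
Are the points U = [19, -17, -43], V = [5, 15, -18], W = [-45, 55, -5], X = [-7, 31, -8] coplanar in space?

With U as base: UV = (-14, 32, 25), UW = (-64, 72, 38), UX = (-26, 48, 35).
UW × UX = (696, 1252, -1200).
UV · (UW × UX) = 320.
Since 320 ≠ 0, the four points are not coplanar.

No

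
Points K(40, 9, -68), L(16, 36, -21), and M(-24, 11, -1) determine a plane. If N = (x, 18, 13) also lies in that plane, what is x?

A normal to the plane is n = KL × KM = (1715, -1400, 1680).
N lies in the plane iff n · KN = 0.
This gives (1715)x + (54880) = 0, so x = -32.

-32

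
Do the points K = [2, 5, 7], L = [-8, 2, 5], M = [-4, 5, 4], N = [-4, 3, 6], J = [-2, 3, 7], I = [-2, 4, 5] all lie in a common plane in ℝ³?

No

The plane through K, L, M has normal n = KL × KM = (9, -18, -18) and equation n·P = -198.
Checking the remaining points: n·N = -198, n·J = -198, n·I = -180.
Since n·I = -180 ≠ -198, I is off the plane and the points are not all coplanar.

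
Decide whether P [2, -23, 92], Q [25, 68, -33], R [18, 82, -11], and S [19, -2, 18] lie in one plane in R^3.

With P as base: PQ = (23, 91, -125), PR = (16, 105, -103), PS = (17, 21, -74).
PR × PS = (-5607, -567, -1449).
PQ · (PR × PS) = 567.
Since 567 ≠ 0, the four points are not coplanar.

No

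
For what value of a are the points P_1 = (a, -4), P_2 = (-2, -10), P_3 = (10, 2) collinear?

The three points are collinear iff det[P_1P_2; P_1P_3] = 0.
This determinant is linear in a: (-12)a + (48) = 0, so a = 4.

4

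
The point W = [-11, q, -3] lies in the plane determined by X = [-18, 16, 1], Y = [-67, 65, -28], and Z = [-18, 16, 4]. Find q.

A normal to the plane is n = XY × XZ = (147, 147, 0).
W lies in the plane iff n · XW = 0.
This gives (147)q + (-1323) = 0, so q = 9.

9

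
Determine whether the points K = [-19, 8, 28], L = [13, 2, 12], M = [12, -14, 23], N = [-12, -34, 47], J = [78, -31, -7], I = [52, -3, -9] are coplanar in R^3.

No

The plane through K, L, M has normal n = KL × KM = (-322, -336, -518) and equation n·P = -11074.
Checking the remaining points: n·N = -9058, n·J = -11074, n·I = -11074.
Since n·N = -9058 ≠ -11074, N is off the plane and the points are not all coplanar.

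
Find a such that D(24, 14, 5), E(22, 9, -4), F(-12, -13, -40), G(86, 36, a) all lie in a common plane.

37

Coplanarity ⇔ det[DE; DF; DG] = 0.
Expanding, this is linear in a: (-126)a + (4662) = 0.
So a = 37.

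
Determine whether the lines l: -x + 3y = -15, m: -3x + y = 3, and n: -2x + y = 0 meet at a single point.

Yes

Lines aᵢx + bᵢy = cᵢ with pairwise distinct directions are concurrent exactly when det[aᵢ bᵢ cᵢ] = 0.
Here the determinant is 0.
It vanishes, so the lines are concurrent at (-3, -6).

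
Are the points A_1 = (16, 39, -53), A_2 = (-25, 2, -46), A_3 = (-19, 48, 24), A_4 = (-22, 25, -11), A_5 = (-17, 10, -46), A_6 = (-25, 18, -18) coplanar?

Yes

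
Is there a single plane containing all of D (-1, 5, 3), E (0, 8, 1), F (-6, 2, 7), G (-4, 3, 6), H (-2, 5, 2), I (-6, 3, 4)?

No

The plane through D, E, F has normal n = DE × DF = (6, 6, 12) and equation n·P = 60.
Checking the remaining points: n·G = 66, n·H = 42, n·I = 30.
Since n·G = 66 ≠ 60, G is off the plane and the points are not all coplanar.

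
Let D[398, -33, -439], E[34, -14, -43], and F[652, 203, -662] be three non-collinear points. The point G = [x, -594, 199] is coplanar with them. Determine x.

The plane through D, E, F has equation −97693x + 19412y − 90730z = 308060.
Substituting G: (-97693)x + (-29585998) = 308060, so x = -306.

-306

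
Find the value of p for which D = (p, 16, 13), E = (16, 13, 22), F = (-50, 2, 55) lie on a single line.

Direction EF = (-66, -11, 33). From the y-coordinate of D, the parameter along the line is τ = (16 − 13)/(-11) = -3/11.
Then p = 16 + (-3/11)·(-66) = 34.

34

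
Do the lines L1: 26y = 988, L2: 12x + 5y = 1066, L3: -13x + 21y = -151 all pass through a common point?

Lines aᵢx + bᵢy = cᵢ with pairwise distinct directions are concurrent exactly when det[aᵢ bᵢ cᵢ] = 0.
Here the determinant is 0.
It vanishes, so the lines are concurrent at (73, 38).

Yes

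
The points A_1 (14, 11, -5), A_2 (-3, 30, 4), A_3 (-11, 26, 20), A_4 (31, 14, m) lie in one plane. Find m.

-34

Normal to plane A_1A_2A_3: n = (340, 200, 220); plane equation n·P = 5860.
Requiring n·A_4 = 5860: (220)m + (13340) = 5860.
So m = -34.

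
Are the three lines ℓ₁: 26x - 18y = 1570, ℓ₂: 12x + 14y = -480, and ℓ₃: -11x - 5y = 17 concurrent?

Lines aᵢx + bᵢy = cᵢ with pairwise distinct directions are concurrent exactly when det[aᵢ bᵢ cᵢ] = 0.
Here the determinant is 0.
It vanishes, so the lines are concurrent at (23, -54).

Yes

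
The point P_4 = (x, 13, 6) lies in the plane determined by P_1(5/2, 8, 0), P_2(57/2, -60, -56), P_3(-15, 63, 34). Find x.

0

The plane through P_1, P_2, P_3 has equation 768x + 96y + 240z = 2688.
Substituting P_4: (768)x + (2688) = 2688, so x = 0.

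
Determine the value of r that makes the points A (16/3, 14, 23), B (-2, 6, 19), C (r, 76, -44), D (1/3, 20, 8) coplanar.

Normal to plane ABD: n = (144, -90, -84); plane equation n·P = -2424.
Requiring n·C = -2424: (144)r + (-3144) = -2424.
So r = 5.

5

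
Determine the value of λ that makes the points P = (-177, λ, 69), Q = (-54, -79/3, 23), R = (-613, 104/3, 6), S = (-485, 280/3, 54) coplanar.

69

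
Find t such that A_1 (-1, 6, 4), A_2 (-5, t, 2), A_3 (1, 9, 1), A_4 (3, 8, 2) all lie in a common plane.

8

Normal to plane A_1A_3A_4: n = (0, -8, -8); plane equation n·P = -80.
Requiring n·A_2 = -80: (-8)t + (-16) = -80.
So t = 8.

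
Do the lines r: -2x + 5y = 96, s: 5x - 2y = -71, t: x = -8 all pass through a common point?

Lines aᵢx + bᵢy = cᵢ with pairwise distinct directions are concurrent exactly when det[aᵢ bᵢ cᵢ] = 0.
Here the determinant is 5.
Nonzero, so no common point exists.

No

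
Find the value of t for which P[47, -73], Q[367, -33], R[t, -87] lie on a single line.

-65

Collinearity: (R − P) must be parallel to (Q − P) = (320, 40).
Cross-multiplying the components: (t − 47)·(40) = (-14)·(320).
Solving gives t = -65.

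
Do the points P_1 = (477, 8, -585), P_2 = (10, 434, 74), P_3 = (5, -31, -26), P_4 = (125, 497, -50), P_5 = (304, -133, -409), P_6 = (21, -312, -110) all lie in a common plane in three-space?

The plane through P_1, P_2, P_3 has normal n = P_1P_2 × P_1P_3 = (263835, -49995, 219285) and equation n·P = -2832390.
Checking the remaining points: n·P_4 = -2832390, n·P_5 = -2832390, n·P_6 = -2982375.
Since n·P_6 = -2982375 ≠ -2832390, P_6 is off the plane and the points are not all coplanar.

No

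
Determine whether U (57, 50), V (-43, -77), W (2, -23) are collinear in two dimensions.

No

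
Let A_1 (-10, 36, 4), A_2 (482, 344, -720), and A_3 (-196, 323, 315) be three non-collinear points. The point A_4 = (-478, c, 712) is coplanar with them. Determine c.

-48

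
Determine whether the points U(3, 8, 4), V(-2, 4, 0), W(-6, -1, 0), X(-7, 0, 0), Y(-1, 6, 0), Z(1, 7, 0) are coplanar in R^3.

The plane through U, V, W has normal n = UV × UW = (-20, 16, 9) and equation n·P = 104.
Checking the remaining points: n·X = 140, n·Y = 116, n·Z = 92.
Since n·X = 140 ≠ 104, X is off the plane and the points are not all coplanar.

No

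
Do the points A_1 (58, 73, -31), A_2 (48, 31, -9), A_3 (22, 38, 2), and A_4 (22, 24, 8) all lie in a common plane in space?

No

A normal to the plane through A_1, A_2, A_3 is n = A_1A_2 × A_1A_3 = (-616, -462, -1162).
The plane has equation n·P = -33432. For A_4: n·A_4 = -33936.
-33936 ≠ -33432, so A_4 is off the plane.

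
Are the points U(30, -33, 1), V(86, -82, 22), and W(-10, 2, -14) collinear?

Yes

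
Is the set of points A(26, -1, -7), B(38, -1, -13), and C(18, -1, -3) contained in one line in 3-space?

Yes

AB = (12, 0, -6), AC = (-8, 0, 4).
Each component of AC is -2/3 times the corresponding component of AB, so AC = -2/3·AB and the points are collinear.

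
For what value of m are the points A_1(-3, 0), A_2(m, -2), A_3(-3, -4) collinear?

-3

Collinearity: (A_2 − A_1) must be parallel to (A_3 − A_1) = (0, -4).
Cross-multiplying the components: (m − (-3))·(-4) = (-2)·(0).
Solving gives m = -3.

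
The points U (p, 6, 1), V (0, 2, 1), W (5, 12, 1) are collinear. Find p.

2

Direction VW = (5, 10, 0). From the y-coordinate of U, the parameter along the line is τ = (6 − 2)/10 = 2/5.
Then p = 0 + 2/5·(5) = 2.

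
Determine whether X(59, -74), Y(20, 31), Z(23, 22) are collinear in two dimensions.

XY = (-39, 105), XZ = (-36, 96).
Twice the signed area of △XYZ is (-39)(96) − (105)(-36) = 36.
The area is nonzero, so the three points are not collinear.

No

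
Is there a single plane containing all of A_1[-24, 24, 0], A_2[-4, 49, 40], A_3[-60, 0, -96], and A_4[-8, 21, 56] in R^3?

No

The four points are coplanar iff the 3×3 determinant with rows A_1A_2, A_1A_3, A_1A_4 is zero.
Rows: (20, 25, 40), (-36, -24, -96), (16, -3, 56).
Expanding along the first row: (20)(-1632) − (25)(-480) + (40)(492) = -960.
Nonzero ⇒ not coplanar.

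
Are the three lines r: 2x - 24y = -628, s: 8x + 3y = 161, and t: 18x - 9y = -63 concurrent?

Yes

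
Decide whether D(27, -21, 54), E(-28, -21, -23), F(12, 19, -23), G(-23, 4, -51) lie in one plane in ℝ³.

Yes

With D as base: DE = (-55, 0, -77), DF = (-15, 40, -77), DG = (-50, 25, -105).
DF × DG = (-2275, 2275, 1625).
DE · (DF × DG) = 0.
The scalar triple product vanishes, so the four points are coplanar.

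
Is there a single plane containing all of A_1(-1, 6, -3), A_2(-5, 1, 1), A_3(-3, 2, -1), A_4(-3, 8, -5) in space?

The four points are coplanar iff the 3×3 determinant with rows A_1A_2, A_1A_3, A_1A_4 is zero.
Rows: (-4, -5, 4), (-2, -4, 2), (-2, 2, -2).
Expanding along the first row: (-4)(4) − (-5)(8) + (4)(-12) = -24.
Nonzero ⇒ not coplanar.

No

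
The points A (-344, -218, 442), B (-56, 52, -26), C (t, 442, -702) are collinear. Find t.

Collinearity requires AB × AC = 0; each component is linear in t.
The y-component gives (-468)t + (168480) = 0, so t = 360.
The remaining components then also vanish.

360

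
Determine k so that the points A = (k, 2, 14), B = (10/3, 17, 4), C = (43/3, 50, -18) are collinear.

Direction BC = (11, 33, -22). From the y-coordinate of A, the parameter along the line is τ = (2 − 17)/33 = -5/11.
Then k = 10/3 + (-5/11)·(11) = -5/3.

-5/3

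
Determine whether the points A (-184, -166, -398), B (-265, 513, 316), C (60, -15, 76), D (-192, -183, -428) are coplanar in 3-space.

No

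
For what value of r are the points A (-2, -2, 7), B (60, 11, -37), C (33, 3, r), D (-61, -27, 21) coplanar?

The points are coplanar iff AB · (AC × AD) = 0.
Expanding, this is linear in r: (783)r + (18009) = 0.
So r = -23.

-23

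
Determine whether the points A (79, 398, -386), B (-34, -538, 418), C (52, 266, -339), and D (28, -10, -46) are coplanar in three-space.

A normal to the plane through A, B, C is n = AB × AC = (62136, -16397, -10356).
The plane has equation n·P = 2380154. For D: n·D = 2380154.
Equal, so D lies in the plane and all four are coplanar.

Yes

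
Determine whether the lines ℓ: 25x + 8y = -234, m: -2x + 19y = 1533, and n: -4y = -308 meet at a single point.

No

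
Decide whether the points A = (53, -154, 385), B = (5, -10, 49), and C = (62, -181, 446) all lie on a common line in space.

AB = (-48, 144, -336), AC = (9, -27, 61).
AB × AC = (-288, -96, 0).
The cross product is nonzero, so the points do not lie on one line.

No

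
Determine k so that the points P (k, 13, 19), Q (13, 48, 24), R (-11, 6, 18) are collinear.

Collinearity requires PQ × PR = 0; each component is linear in k.
The y-component gives (-6)k + (-42) = 0, so k = -7.
The remaining components then also vanish.

-7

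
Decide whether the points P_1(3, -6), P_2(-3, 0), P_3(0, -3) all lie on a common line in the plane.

Yes

P_1P_2 = (-6, 6), P_1P_3 = (-3, 3).
Twice the signed area of △P_1P_2P_3 is (-6)(3) − (6)(-3) = 0.
The triangle is degenerate (zero area), so the points are collinear.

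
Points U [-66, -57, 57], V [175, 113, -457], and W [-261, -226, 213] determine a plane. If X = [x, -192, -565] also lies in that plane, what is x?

Coplanarity requires UV · (UW × UX) = 0.
UV = (241, 170, -514), UW = (-195, -169, 156); the triple product is linear in x with coefficient -60346 and constant term -7724288.
Setting it to zero: x = -128.

-128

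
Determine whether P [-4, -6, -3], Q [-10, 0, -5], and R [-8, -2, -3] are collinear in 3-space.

No

PQ = (-6, 6, -2), PR = (-4, 4, 0).
Comparing components 2 and 3: (6)(0) − (-2)(4) = 8 ≠ 0, so PQ and PR are not parallel and the points are not collinear.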